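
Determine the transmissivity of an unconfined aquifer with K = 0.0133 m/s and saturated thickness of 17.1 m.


Transmissivity is defined as T = K * h.
T = 0.0133 * 17.1
  = 0.2274 m^2/s.

0.2274


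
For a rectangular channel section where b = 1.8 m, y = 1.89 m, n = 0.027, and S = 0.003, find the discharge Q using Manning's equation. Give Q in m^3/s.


For a rectangular channel, the cross-sectional area A = b * y = 1.8 * 1.89 = 3.4 m^2.
The wetted perimeter P = b + 2y = 1.8 + 2*1.89 = 5.58 m.
Hydraulic radius R = A/P = 3.4/5.58 = 0.6097 m.
Velocity V = (1/n)*R^(2/3)*S^(1/2) = (1/0.027)*0.6097^(2/3)*0.003^(1/2) = 1.4586 m/s.
Discharge Q = A * V = 3.4 * 1.4586 = 4.962 m^3/s.

4.962


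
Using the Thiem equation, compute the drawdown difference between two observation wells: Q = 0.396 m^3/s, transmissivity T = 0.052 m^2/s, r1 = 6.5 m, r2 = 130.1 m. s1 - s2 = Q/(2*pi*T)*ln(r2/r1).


Thiem equation: s1 - s2 = Q/(2*pi*T) * ln(r2/r1).
ln(r2/r1) = ln(130.1/6.5) = 2.9965.
Q/(2*pi*T) = 0.396 / (2*pi*0.052) = 0.396 / 0.3267 = 1.212.
s1 - s2 = 1.212 * 2.9965 = 3.6318 m.

3.6318


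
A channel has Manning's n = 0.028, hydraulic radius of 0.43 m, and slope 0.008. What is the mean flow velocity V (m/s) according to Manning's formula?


Manning's equation gives V = (1/n) * R^(2/3) * S^(1/2).
First, compute R^(2/3) = 0.43^(2/3) = 0.5697.
Next, S^(1/2) = 0.008^(1/2) = 0.089443.
Then 1/n = 1/0.028 = 35.71.
V = 35.71 * 0.5697 * 0.089443 = 1.8198 m/s.

1.8198


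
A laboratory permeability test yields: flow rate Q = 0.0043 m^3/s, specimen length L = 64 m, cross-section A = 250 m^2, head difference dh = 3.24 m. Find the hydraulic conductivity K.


From K = Q*L / (A*dh):
Numerator: Q*L = 0.0043 * 64 = 0.2752.
Denominator: A*dh = 250 * 3.24 = 810.0.
K = 0.2752 / 810.0 = 0.00034 m/s.

0.00034


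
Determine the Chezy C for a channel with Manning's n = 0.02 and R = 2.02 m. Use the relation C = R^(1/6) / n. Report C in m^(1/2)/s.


The Chezy coefficient relates to Manning's n through C = R^(1/6) / n.
R^(1/6) = 2.02^(1/6) = 1.124325.
C = 1.124325 / 0.02 = 56.22 m^(1/2)/s.

56.22


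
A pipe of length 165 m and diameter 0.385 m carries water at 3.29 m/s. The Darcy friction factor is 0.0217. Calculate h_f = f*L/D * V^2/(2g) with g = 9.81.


Darcy-Weisbach equation: h_f = f * (L/D) * V^2/(2g).
f * L/D = 0.0217 * 165/0.385 = 9.3.
V^2/(2g) = 3.29^2 / (2*9.81) = 10.8241 / 19.62 = 0.5517 m.
h_f = 9.3 * 0.5517 = 5.131 m.

5.131


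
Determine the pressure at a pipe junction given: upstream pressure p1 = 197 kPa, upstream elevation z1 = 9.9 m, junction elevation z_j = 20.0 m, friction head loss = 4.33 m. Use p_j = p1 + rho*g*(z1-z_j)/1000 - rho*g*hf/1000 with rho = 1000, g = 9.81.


Junction pressure: p_j = p1 + rho*g*(z1 - z_j)/1000 - rho*g*hf/1000.
Elevation term = 1000*9.81*(9.9 - 20.0)/1000 = -99.081 kPa.
Friction term = 1000*9.81*4.33/1000 = 42.477 kPa.
p_j = 197 + -99.081 - 42.477 = 55.44 kPa.

55.44


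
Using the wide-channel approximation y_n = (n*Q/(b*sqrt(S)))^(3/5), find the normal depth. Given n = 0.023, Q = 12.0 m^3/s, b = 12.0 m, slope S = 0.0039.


We use the wide-channel approximation y_n = (n*Q/(b*sqrt(S)))^(3/5).
sqrt(S) = sqrt(0.0039) = 0.06245.
Numerator: n*Q = 0.023 * 12.0 = 0.276.
Denominator: b*sqrt(S) = 12.0 * 0.06245 = 0.7494.
arg = 0.3683.
y_n = 0.3683^(3/5) = 0.5492 m.

0.5492


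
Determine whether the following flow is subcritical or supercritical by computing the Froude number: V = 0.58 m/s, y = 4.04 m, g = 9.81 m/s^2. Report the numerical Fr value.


The Froude number is defined as Fr = V / sqrt(g*y).
g*y = 9.81 * 4.04 = 39.6324.
sqrt(g*y) = sqrt(39.6324) = 6.2954.
Fr = 0.58 / 6.2954 = 0.0921.
Since Fr < 1, the flow is subcritical.

0.0921


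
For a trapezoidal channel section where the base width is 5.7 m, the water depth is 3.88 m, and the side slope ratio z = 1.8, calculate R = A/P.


For a trapezoidal section with side slope z:
A = (b + z*y)*y = (5.7 + 1.8*3.88)*3.88 = 49.214 m^2.
P = b + 2*y*sqrt(1 + z^2) = 5.7 + 2*3.88*sqrt(1 + 1.8^2) = 21.679 m.
R = A/P = 49.214 / 21.679 = 2.2701 m.

2.2701


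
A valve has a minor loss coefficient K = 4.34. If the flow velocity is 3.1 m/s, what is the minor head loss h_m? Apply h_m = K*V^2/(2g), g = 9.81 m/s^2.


Minor loss formula: h_m = K * V^2/(2g).
V^2 = 3.1^2 = 9.61.
V^2/(2g) = 9.61 / 19.62 = 0.4898 m.
h_m = 4.34 * 0.4898 = 2.1258 m.

2.1258


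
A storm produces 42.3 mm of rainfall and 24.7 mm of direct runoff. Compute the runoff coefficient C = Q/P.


The runoff coefficient C = runoff depth / rainfall depth.
C = 24.7 / 42.3
  = 0.5839.

0.5839


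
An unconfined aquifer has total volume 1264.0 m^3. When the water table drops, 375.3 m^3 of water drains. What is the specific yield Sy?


Specific yield Sy = Volume drained / Total volume.
Sy = 375.3 / 1264.0
   = 0.2969.

0.2969


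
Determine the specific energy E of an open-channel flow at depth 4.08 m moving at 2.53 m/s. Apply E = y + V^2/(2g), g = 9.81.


Specific energy E = y + V^2/(2g).
Velocity head = V^2/(2g) = 2.53^2 / (2*9.81) = 6.4009 / 19.62 = 0.3262 m.
E = 4.08 + 0.3262 = 4.4062 m.

4.4062


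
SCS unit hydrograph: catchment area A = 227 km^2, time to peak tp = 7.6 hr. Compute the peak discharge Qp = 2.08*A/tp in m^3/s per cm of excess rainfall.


SCS formula: Qp = 2.08 * A / tp.
Qp = 2.08 * 227 / 7.6
   = 472.16 / 7.6
   = 62.13 m^3/s per cm.

62.13


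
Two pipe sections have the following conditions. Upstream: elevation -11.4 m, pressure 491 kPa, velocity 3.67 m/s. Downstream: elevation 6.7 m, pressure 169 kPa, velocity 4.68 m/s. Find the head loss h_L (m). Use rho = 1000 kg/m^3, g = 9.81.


Total head at each section: H = z + p/(rho*g) + V^2/(2g).
H1 = -11.4 + 491*1000/(1000*9.81) + 3.67^2/(2*9.81)
   = -11.4 + 50.051 + 0.6865
   = 39.337 m.
H2 = 6.7 + 169*1000/(1000*9.81) + 4.68^2/(2*9.81)
   = 6.7 + 17.227 + 1.1163
   = 25.044 m.
h_L = H1 - H2 = 39.337 - 25.044 = 14.294 m.

14.294


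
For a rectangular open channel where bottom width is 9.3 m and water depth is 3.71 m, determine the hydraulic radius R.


For a rectangular section:
Flow area A = b * y = 9.3 * 3.71 = 34.5 m^2.
Wetted perimeter P = b + 2y = 9.3 + 2*3.71 = 16.72 m.
Hydraulic radius R = A/P = 34.5 / 16.72 = 2.0636 m.

2.0636


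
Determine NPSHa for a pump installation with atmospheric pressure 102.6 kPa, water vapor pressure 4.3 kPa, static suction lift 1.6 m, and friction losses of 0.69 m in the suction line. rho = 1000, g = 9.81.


NPSHa = p_atm/(rho*g) - z_s - hf_s - p_vap/(rho*g).
p_atm/(rho*g) = 102.6*1000 / (1000*9.81) = 10.459 m.
p_vap/(rho*g) = 4.3*1000 / (1000*9.81) = 0.438 m.
NPSHa = 10.459 - 1.6 - 0.69 - 0.438
      = 7.73 m.

7.73


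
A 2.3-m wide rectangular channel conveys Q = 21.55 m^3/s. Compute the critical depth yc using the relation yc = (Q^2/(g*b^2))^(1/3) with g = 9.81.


Using yc = (Q^2 / (g * b^2))^(1/3):
Q^2 = 21.55^2 = 464.4.
g * b^2 = 9.81 * 2.3^2 = 9.81 * 5.29 = 51.89.
Q^2 / (g*b^2) = 464.4 / 51.89 = 8.9497.
yc = 8.9497^(1/3) = 2.0761 m.

2.0761


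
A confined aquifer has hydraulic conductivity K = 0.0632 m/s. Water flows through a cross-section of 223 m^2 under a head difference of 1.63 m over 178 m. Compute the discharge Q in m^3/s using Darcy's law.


Darcy's law: Q = K * A * i, where i = dh/L.
Hydraulic gradient i = 1.63 / 178 = 0.009157.
Q = 0.0632 * 223 * 0.009157
  = 0.1291 m^3/s.

0.1291


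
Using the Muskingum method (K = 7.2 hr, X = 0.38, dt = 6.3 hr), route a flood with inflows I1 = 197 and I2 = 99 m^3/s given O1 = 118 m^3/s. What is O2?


Muskingum coefficients:
denom = 2*K*(1-X) + dt = 2*7.2*(1-0.38) + 6.3 = 15.228.
C0 = (dt - 2*K*X)/denom = (6.3 - 2*7.2*0.38)/15.228 = 0.0544.
C1 = (dt + 2*K*X)/denom = (6.3 + 2*7.2*0.38)/15.228 = 0.773.
C2 = (2*K*(1-X) - dt)/denom = 0.1726.
O2 = C0*I2 + C1*I1 + C2*O1
   = 0.0544*99 + 0.773*197 + 0.1726*118
   = 178.04 m^3/s.

178.04


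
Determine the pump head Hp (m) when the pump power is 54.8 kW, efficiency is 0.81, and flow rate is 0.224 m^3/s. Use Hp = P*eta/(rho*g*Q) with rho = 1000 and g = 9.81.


Pump head formula: Hp = P * eta / (rho * g * Q).
Numerator: P * eta = 54.8 * 1000 * 0.81 = 44388.0 W.
Denominator: rho * g * Q = 1000 * 9.81 * 0.224 = 2197.44.
Hp = 44388.0 / 2197.44 = 20.2 m.

20.2


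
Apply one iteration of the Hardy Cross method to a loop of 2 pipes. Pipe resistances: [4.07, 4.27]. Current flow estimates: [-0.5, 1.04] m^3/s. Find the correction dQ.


Numerator terms (r*Q*|Q|): 4.07*-0.5*|-0.5| = -1.0175; 4.27*1.04*|1.04| = 4.6184.
Sum of numerator = 3.6009.
Denominator terms (r*|Q|): 4.07*|-0.5| = 2.035; 4.27*|1.04| = 4.4408.
2 * sum of denominator = 2 * 6.4758 = 12.9516.
dQ = -3.6009 / 12.9516 = -0.278 m^3/s.

-0.278


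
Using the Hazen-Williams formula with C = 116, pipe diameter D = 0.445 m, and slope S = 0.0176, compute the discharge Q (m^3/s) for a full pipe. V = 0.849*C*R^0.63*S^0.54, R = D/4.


For a full circular pipe, R = D/4 = 0.445/4 = 0.1113 m.
V = 0.849 * 116 * 0.1113^0.63 * 0.0176^0.54
  = 0.849 * 116 * 0.250708 * 0.11287
  = 2.7868 m/s.
Pipe area A = pi*D^2/4 = pi*0.445^2/4 = 0.1555 m^2.
Q = A * V = 0.1555 * 2.7868 = 0.4334 m^3/s.

0.4334


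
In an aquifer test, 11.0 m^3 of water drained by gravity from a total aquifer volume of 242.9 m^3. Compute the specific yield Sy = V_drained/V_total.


Specific yield Sy = Volume drained / Total volume.
Sy = 11.0 / 242.9
   = 0.0453.

0.0453


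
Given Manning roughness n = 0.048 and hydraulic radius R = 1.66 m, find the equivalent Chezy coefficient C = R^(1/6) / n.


The Chezy coefficient relates to Manning's n through C = R^(1/6) / n.
R^(1/6) = 1.66^(1/6) = 1.08814.
C = 1.08814 / 0.048 = 22.67 m^(1/2)/s.

22.67


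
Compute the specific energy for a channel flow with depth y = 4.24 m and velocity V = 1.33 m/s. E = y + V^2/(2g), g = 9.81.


Specific energy E = y + V^2/(2g).
Velocity head = V^2/(2g) = 1.33^2 / (2*9.81) = 1.7689 / 19.62 = 0.0902 m.
E = 4.24 + 0.0902 = 4.3302 m.

4.3302


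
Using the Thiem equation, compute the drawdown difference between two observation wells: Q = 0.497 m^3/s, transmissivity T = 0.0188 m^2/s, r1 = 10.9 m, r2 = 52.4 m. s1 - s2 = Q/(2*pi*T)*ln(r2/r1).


Thiem equation: s1 - s2 = Q/(2*pi*T) * ln(r2/r1).
ln(r2/r1) = ln(52.4/10.9) = 1.5701.
Q/(2*pi*T) = 0.497 / (2*pi*0.0188) = 0.497 / 0.1181 = 4.2074.
s1 - s2 = 4.2074 * 1.5701 = 6.6063 m.

6.6063


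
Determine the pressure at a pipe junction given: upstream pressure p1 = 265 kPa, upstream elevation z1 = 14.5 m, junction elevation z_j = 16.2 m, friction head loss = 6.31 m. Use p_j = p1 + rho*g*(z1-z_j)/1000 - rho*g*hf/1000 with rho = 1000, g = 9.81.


Junction pressure: p_j = p1 + rho*g*(z1 - z_j)/1000 - rho*g*hf/1000.
Elevation term = 1000*9.81*(14.5 - 16.2)/1000 = -16.677 kPa.
Friction term = 1000*9.81*6.31/1000 = 61.901 kPa.
p_j = 265 + -16.677 - 61.901 = 186.42 kPa.

186.42


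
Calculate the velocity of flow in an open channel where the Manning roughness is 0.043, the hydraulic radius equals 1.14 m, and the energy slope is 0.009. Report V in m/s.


Manning's equation gives V = (1/n) * R^(2/3) * S^(1/2).
First, compute R^(2/3) = 1.14^(2/3) = 1.0913.
Next, S^(1/2) = 0.009^(1/2) = 0.094868.
Then 1/n = 1/0.043 = 23.26.
V = 23.26 * 1.0913 * 0.094868 = 2.4076 m/s.

2.4076


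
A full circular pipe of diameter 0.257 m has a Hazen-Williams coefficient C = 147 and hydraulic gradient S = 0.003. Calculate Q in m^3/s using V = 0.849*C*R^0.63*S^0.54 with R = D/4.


For a full circular pipe, R = D/4 = 0.257/4 = 0.0643 m.
V = 0.849 * 147 * 0.0643^0.63 * 0.003^0.54
  = 0.849 * 147 * 0.177403 * 0.043416
  = 0.9612 m/s.
Pipe area A = pi*D^2/4 = pi*0.257^2/4 = 0.0519 m^2.
Q = A * V = 0.0519 * 0.9612 = 0.0499 m^3/s.

0.0499


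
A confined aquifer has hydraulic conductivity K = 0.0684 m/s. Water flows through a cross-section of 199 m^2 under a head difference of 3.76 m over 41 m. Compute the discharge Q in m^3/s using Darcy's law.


Darcy's law: Q = K * A * i, where i = dh/L.
Hydraulic gradient i = 3.76 / 41 = 0.091707.
Q = 0.0684 * 199 * 0.091707
  = 1.2483 m^3/s.

1.2483


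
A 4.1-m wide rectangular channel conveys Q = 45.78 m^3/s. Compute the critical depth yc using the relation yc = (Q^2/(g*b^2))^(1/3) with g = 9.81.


Using yc = (Q^2 / (g * b^2))^(1/3):
Q^2 = 45.78^2 = 2095.81.
g * b^2 = 9.81 * 4.1^2 = 9.81 * 16.81 = 164.91.
Q^2 / (g*b^2) = 2095.81 / 164.91 = 12.7088.
yc = 12.7088^(1/3) = 2.3337 m.

2.3337


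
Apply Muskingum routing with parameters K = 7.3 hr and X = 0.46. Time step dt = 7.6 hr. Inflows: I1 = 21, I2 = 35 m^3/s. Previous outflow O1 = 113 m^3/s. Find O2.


Muskingum coefficients:
denom = 2*K*(1-X) + dt = 2*7.3*(1-0.46) + 7.6 = 15.484.
C0 = (dt - 2*K*X)/denom = (7.6 - 2*7.3*0.46)/15.484 = 0.0571.
C1 = (dt + 2*K*X)/denom = (7.6 + 2*7.3*0.46)/15.484 = 0.9246.
C2 = (2*K*(1-X) - dt)/denom = 0.0183.
O2 = C0*I2 + C1*I1 + C2*O1
   = 0.0571*35 + 0.9246*21 + 0.0183*113
   = 23.49 m^3/s.

23.49


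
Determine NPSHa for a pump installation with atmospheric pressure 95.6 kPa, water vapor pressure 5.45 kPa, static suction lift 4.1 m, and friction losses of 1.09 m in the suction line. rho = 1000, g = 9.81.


NPSHa = p_atm/(rho*g) - z_s - hf_s - p_vap/(rho*g).
p_atm/(rho*g) = 95.6*1000 / (1000*9.81) = 9.745 m.
p_vap/(rho*g) = 5.45*1000 / (1000*9.81) = 0.556 m.
NPSHa = 9.745 - 4.1 - 1.09 - 0.556
      = 4.0 m.

4.0


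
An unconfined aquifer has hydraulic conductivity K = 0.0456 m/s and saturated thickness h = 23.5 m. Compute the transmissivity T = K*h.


Transmissivity is defined as T = K * h.
T = 0.0456 * 23.5
  = 1.0716 m^2/s.

1.0716


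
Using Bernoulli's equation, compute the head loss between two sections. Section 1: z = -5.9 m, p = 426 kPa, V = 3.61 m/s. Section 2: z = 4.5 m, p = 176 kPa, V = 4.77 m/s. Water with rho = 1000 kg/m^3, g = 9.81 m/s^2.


Total head at each section: H = z + p/(rho*g) + V^2/(2g).
H1 = -5.9 + 426*1000/(1000*9.81) + 3.61^2/(2*9.81)
   = -5.9 + 43.425 + 0.6642
   = 38.189 m.
H2 = 4.5 + 176*1000/(1000*9.81) + 4.77^2/(2*9.81)
   = 4.5 + 17.941 + 1.1597
   = 23.601 m.
h_L = H1 - H2 = 38.189 - 23.601 = 14.589 m.

14.589


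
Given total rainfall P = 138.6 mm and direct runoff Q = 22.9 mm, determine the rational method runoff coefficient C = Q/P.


The runoff coefficient C = runoff depth / rainfall depth.
C = 22.9 / 138.6
  = 0.1652.

0.1652


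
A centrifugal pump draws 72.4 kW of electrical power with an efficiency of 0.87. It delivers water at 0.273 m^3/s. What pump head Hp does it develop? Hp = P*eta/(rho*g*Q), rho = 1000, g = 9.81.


Pump head formula: Hp = P * eta / (rho * g * Q).
Numerator: P * eta = 72.4 * 1000 * 0.87 = 62988.0 W.
Denominator: rho * g * Q = 1000 * 9.81 * 0.273 = 2678.13.
Hp = 62988.0 / 2678.13 = 23.52 m.

23.52


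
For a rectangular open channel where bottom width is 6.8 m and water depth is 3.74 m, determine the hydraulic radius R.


For a rectangular section:
Flow area A = b * y = 6.8 * 3.74 = 25.43 m^2.
Wetted perimeter P = b + 2y = 6.8 + 2*3.74 = 14.28 m.
Hydraulic radius R = A/P = 25.43 / 14.28 = 1.781 m.

1.781


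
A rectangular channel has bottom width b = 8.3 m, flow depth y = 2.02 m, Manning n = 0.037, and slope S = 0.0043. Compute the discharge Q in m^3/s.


For a rectangular channel, the cross-sectional area A = b * y = 8.3 * 2.02 = 16.77 m^2.
The wetted perimeter P = b + 2y = 8.3 + 2*2.02 = 12.34 m.
Hydraulic radius R = A/P = 16.77/12.34 = 1.3587 m.
Velocity V = (1/n)*R^(2/3)*S^(1/2) = (1/0.037)*1.3587^(2/3)*0.0043^(1/2) = 2.1741 m/s.
Discharge Q = A * V = 16.77 * 2.1741 = 36.451 m^3/s.

36.451


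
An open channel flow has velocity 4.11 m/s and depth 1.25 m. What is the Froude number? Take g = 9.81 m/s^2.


The Froude number is defined as Fr = V / sqrt(g*y).
g*y = 9.81 * 1.25 = 12.2625.
sqrt(g*y) = sqrt(12.2625) = 3.5018.
Fr = 4.11 / 3.5018 = 1.1737.

1.1737


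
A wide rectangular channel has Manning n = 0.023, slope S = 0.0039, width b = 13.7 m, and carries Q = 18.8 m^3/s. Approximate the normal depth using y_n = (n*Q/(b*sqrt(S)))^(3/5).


We use the wide-channel approximation y_n = (n*Q/(b*sqrt(S)))^(3/5).
sqrt(S) = sqrt(0.0039) = 0.06245.
Numerator: n*Q = 0.023 * 18.8 = 0.4324.
Denominator: b*sqrt(S) = 13.7 * 0.06245 = 0.855565.
arg = 0.5054.
y_n = 0.5054^(3/5) = 0.664 m.

0.664


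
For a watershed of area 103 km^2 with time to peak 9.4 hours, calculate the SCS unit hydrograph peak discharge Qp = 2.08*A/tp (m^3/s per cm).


SCS formula: Qp = 2.08 * A / tp.
Qp = 2.08 * 103 / 9.4
   = 214.24 / 9.4
   = 22.79 m^3/s per cm.

22.79


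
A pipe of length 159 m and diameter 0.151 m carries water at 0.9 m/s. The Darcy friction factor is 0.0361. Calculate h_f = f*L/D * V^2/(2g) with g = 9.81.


Darcy-Weisbach equation: h_f = f * (L/D) * V^2/(2g).
f * L/D = 0.0361 * 159/0.151 = 38.0126.
V^2/(2g) = 0.9^2 / (2*9.81) = 0.81 / 19.62 = 0.0413 m.
h_f = 38.0126 * 0.0413 = 1.569 m.

1.569


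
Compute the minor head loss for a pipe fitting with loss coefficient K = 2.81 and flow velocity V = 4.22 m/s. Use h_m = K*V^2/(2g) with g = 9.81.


Minor loss formula: h_m = K * V^2/(2g).
V^2 = 4.22^2 = 17.8084.
V^2/(2g) = 17.8084 / 19.62 = 0.9077 m.
h_m = 2.81 * 0.9077 = 2.5505 m.

2.5505


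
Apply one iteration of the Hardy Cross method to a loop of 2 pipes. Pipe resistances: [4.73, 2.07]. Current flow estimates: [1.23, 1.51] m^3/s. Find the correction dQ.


Numerator terms (r*Q*|Q|): 4.73*1.23*|1.23| = 7.156; 2.07*1.51*|1.51| = 4.7198.
Sum of numerator = 11.8758.
Denominator terms (r*|Q|): 4.73*|1.23| = 5.8179; 2.07*|1.51| = 3.1257.
2 * sum of denominator = 2 * 8.9436 = 17.8872.
dQ = -11.8758 / 17.8872 = -0.6639 m^3/s.

-0.6639


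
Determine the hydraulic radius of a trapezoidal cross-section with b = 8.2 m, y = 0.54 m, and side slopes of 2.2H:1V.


For a trapezoidal section with side slope z:
A = (b + z*y)*y = (8.2 + 2.2*0.54)*0.54 = 5.07 m^2.
P = b + 2*y*sqrt(1 + z^2) = 8.2 + 2*0.54*sqrt(1 + 2.2^2) = 10.81 m.
R = A/P = 5.07 / 10.81 = 0.469 m.

0.469


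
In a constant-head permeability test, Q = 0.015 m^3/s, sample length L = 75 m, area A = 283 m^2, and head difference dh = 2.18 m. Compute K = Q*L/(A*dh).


From K = Q*L / (A*dh):
Numerator: Q*L = 0.015 * 75 = 1.125.
Denominator: A*dh = 283 * 2.18 = 616.94.
K = 1.125 / 616.94 = 0.001824 m/s.

0.001824


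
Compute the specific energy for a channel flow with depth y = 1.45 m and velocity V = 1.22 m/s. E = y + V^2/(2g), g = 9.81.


Specific energy E = y + V^2/(2g).
Velocity head = V^2/(2g) = 1.22^2 / (2*9.81) = 1.4884 / 19.62 = 0.0759 m.
E = 1.45 + 0.0759 = 1.5259 m.

1.5259


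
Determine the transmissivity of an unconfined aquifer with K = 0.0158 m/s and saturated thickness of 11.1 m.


Transmissivity is defined as T = K * h.
T = 0.0158 * 11.1
  = 0.1754 m^2/s.

0.1754


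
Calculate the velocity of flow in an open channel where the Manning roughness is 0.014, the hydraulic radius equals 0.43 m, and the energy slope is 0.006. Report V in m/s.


Manning's equation gives V = (1/n) * R^(2/3) * S^(1/2).
First, compute R^(2/3) = 0.43^(2/3) = 0.5697.
Next, S^(1/2) = 0.006^(1/2) = 0.07746.
Then 1/n = 1/0.014 = 71.43.
V = 71.43 * 0.5697 * 0.07746 = 3.1521 m/s.

3.1521


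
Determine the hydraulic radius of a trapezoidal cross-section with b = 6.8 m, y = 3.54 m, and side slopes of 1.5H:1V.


For a trapezoidal section with side slope z:
A = (b + z*y)*y = (6.8 + 1.5*3.54)*3.54 = 42.869 m^2.
P = b + 2*y*sqrt(1 + z^2) = 6.8 + 2*3.54*sqrt(1 + 1.5^2) = 19.564 m.
R = A/P = 42.869 / 19.564 = 2.1913 m.

2.1913


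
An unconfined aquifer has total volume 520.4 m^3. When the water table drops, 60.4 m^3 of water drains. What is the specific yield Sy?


Specific yield Sy = Volume drained / Total volume.
Sy = 60.4 / 520.4
   = 0.1161.

0.1161


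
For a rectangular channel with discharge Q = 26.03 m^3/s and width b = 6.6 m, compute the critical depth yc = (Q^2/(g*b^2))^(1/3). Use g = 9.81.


Using yc = (Q^2 / (g * b^2))^(1/3):
Q^2 = 26.03^2 = 677.56.
g * b^2 = 9.81 * 6.6^2 = 9.81 * 43.56 = 427.32.
Q^2 / (g*b^2) = 677.56 / 427.32 = 1.5856.
yc = 1.5856^(1/3) = 1.1661 m.

1.1661


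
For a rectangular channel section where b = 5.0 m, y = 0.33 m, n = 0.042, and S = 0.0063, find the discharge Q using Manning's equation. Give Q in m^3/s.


For a rectangular channel, the cross-sectional area A = b * y = 5.0 * 0.33 = 1.65 m^2.
The wetted perimeter P = b + 2y = 5.0 + 2*0.33 = 5.66 m.
Hydraulic radius R = A/P = 1.65/5.66 = 0.2915 m.
Velocity V = (1/n)*R^(2/3)*S^(1/2) = (1/0.042)*0.2915^(2/3)*0.0063^(1/2) = 0.8309 m/s.
Discharge Q = A * V = 1.65 * 0.8309 = 1.371 m^3/s.

1.371


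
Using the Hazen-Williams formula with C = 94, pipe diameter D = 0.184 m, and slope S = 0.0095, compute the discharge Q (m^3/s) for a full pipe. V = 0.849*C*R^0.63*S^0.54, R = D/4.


For a full circular pipe, R = D/4 = 0.184/4 = 0.046 m.
V = 0.849 * 94 * 0.046^0.63 * 0.0095^0.54
  = 0.849 * 94 * 0.143727 * 0.080904
  = 0.928 m/s.
Pipe area A = pi*D^2/4 = pi*0.184^2/4 = 0.0266 m^2.
Q = A * V = 0.0266 * 0.928 = 0.0247 m^3/s.

0.0247


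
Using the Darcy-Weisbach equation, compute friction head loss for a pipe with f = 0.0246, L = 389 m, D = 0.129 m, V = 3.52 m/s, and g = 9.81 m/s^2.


Darcy-Weisbach equation: h_f = f * (L/D) * V^2/(2g).
f * L/D = 0.0246 * 389/0.129 = 74.1814.
V^2/(2g) = 3.52^2 / (2*9.81) = 12.3904 / 19.62 = 0.6315 m.
h_f = 74.1814 * 0.6315 = 46.847 m.

46.847


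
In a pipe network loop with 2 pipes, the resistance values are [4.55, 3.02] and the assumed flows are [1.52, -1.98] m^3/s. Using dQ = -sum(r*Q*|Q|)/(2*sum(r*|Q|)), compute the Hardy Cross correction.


Numerator terms (r*Q*|Q|): 4.55*1.52*|1.52| = 10.5123; 3.02*-1.98*|-1.98| = -11.8396.
Sum of numerator = -1.3273.
Denominator terms (r*|Q|): 4.55*|1.52| = 6.916; 3.02*|-1.98| = 5.9796.
2 * sum of denominator = 2 * 12.8956 = 25.7912.
dQ = --1.3273 / 25.7912 = 0.0515 m^3/s.

0.0515


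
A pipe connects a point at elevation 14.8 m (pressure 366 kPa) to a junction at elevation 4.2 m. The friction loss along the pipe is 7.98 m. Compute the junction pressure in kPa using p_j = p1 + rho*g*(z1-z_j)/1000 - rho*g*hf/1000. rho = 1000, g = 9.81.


Junction pressure: p_j = p1 + rho*g*(z1 - z_j)/1000 - rho*g*hf/1000.
Elevation term = 1000*9.81*(14.8 - 4.2)/1000 = 103.986 kPa.
Friction term = 1000*9.81*7.98/1000 = 78.284 kPa.
p_j = 366 + 103.986 - 78.284 = 391.7 kPa.

391.7


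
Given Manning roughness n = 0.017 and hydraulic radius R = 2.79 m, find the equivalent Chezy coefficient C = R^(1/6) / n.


The Chezy coefficient relates to Manning's n through C = R^(1/6) / n.
R^(1/6) = 2.79^(1/6) = 1.186499.
C = 1.186499 / 0.017 = 69.79 m^(1/2)/s.

69.79


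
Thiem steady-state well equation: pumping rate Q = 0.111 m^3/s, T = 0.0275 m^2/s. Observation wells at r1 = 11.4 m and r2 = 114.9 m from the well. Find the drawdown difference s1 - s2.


Thiem equation: s1 - s2 = Q/(2*pi*T) * ln(r2/r1).
ln(r2/r1) = ln(114.9/11.4) = 2.3104.
Q/(2*pi*T) = 0.111 / (2*pi*0.0275) = 0.111 / 0.1728 = 0.6424.
s1 - s2 = 0.6424 * 2.3104 = 1.4842 m.

1.4842


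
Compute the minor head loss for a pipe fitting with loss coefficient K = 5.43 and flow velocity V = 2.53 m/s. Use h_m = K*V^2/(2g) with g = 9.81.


Minor loss formula: h_m = K * V^2/(2g).
V^2 = 2.53^2 = 6.4009.
V^2/(2g) = 6.4009 / 19.62 = 0.3262 m.
h_m = 5.43 * 0.3262 = 1.7715 m.

1.7715


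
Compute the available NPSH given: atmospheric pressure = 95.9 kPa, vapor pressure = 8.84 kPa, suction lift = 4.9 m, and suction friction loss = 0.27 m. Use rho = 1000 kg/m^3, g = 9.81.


NPSHa = p_atm/(rho*g) - z_s - hf_s - p_vap/(rho*g).
p_atm/(rho*g) = 95.9*1000 / (1000*9.81) = 9.776 m.
p_vap/(rho*g) = 8.84*1000 / (1000*9.81) = 0.901 m.
NPSHa = 9.776 - 4.9 - 0.27 - 0.901
      = 3.7 m.

3.7


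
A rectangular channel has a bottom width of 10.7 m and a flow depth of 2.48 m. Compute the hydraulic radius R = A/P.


For a rectangular section:
Flow area A = b * y = 10.7 * 2.48 = 26.54 m^2.
Wetted perimeter P = b + 2y = 10.7 + 2*2.48 = 15.66 m.
Hydraulic radius R = A/P = 26.54 / 15.66 = 1.6945 m.

1.6945


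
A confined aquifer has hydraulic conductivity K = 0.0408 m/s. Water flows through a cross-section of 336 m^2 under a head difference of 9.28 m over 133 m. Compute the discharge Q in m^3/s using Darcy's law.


Darcy's law: Q = K * A * i, where i = dh/L.
Hydraulic gradient i = 9.28 / 133 = 0.069774.
Q = 0.0408 * 336 * 0.069774
  = 0.9565 m^3/s.

0.9565


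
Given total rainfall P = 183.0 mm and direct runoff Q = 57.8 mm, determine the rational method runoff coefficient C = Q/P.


The runoff coefficient C = runoff depth / rainfall depth.
C = 57.8 / 183.0
  = 0.3158.

0.3158


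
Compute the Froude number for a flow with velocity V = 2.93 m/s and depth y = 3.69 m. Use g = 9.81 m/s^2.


The Froude number is defined as Fr = V / sqrt(g*y).
g*y = 9.81 * 3.69 = 36.1989.
sqrt(g*y) = sqrt(36.1989) = 6.0166.
Fr = 2.93 / 6.0166 = 0.487.

0.487


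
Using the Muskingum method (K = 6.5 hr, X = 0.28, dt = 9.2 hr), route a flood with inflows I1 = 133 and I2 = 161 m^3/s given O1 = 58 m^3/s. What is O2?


Muskingum coefficients:
denom = 2*K*(1-X) + dt = 2*6.5*(1-0.28) + 9.2 = 18.56.
C0 = (dt - 2*K*X)/denom = (9.2 - 2*6.5*0.28)/18.56 = 0.2996.
C1 = (dt + 2*K*X)/denom = (9.2 + 2*6.5*0.28)/18.56 = 0.6918.
C2 = (2*K*(1-X) - dt)/denom = 0.0086.
O2 = C0*I2 + C1*I1 + C2*O1
   = 0.2996*161 + 0.6918*133 + 0.0086*58
   = 140.74 m^3/s.

140.74


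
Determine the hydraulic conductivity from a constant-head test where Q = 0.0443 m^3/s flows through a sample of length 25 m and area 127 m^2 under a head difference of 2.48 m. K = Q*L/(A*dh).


From K = Q*L / (A*dh):
Numerator: Q*L = 0.0443 * 25 = 1.1075.
Denominator: A*dh = 127 * 2.48 = 314.96.
K = 1.1075 / 314.96 = 0.003516 m/s.

0.003516


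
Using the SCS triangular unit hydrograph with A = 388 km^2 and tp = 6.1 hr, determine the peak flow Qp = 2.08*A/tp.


SCS formula: Qp = 2.08 * A / tp.
Qp = 2.08 * 388 / 6.1
   = 807.04 / 6.1
   = 132.3 m^3/s per cm.

132.3


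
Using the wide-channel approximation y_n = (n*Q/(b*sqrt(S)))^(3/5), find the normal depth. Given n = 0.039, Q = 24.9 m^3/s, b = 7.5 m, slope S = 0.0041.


We use the wide-channel approximation y_n = (n*Q/(b*sqrt(S)))^(3/5).
sqrt(S) = sqrt(0.0041) = 0.064031.
Numerator: n*Q = 0.039 * 24.9 = 0.9711.
Denominator: b*sqrt(S) = 7.5 * 0.064031 = 0.480233.
arg = 2.0221.
y_n = 2.0221^(3/5) = 1.5258 m.

1.5258


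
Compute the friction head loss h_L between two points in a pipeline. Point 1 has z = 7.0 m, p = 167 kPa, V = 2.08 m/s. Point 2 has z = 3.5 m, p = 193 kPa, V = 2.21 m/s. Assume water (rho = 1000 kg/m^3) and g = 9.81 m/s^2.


Total head at each section: H = z + p/(rho*g) + V^2/(2g).
H1 = 7.0 + 167*1000/(1000*9.81) + 2.08^2/(2*9.81)
   = 7.0 + 17.023 + 0.2205
   = 24.244 m.
H2 = 3.5 + 193*1000/(1000*9.81) + 2.21^2/(2*9.81)
   = 3.5 + 19.674 + 0.2489
   = 23.423 m.
h_L = H1 - H2 = 24.244 - 23.423 = 0.821 m.

0.821


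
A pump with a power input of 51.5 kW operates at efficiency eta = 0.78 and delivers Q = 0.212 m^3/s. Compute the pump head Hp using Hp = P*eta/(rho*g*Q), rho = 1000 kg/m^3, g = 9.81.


Pump head formula: Hp = P * eta / (rho * g * Q).
Numerator: P * eta = 51.5 * 1000 * 0.78 = 40170.0 W.
Denominator: rho * g * Q = 1000 * 9.81 * 0.212 = 2079.72.
Hp = 40170.0 / 2079.72 = 19.32 m.

19.32


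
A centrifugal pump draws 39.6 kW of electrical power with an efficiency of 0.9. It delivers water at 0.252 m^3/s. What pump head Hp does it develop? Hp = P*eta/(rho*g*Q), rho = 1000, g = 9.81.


Pump head formula: Hp = P * eta / (rho * g * Q).
Numerator: P * eta = 39.6 * 1000 * 0.9 = 35640.0 W.
Denominator: rho * g * Q = 1000 * 9.81 * 0.252 = 2472.12.
Hp = 35640.0 / 2472.12 = 14.42 m.

14.42


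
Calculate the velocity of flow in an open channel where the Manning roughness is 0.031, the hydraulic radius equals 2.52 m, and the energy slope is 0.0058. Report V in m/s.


Manning's equation gives V = (1/n) * R^(2/3) * S^(1/2).
First, compute R^(2/3) = 2.52^(2/3) = 1.8518.
Next, S^(1/2) = 0.0058^(1/2) = 0.076158.
Then 1/n = 1/0.031 = 32.26.
V = 32.26 * 1.8518 * 0.076158 = 4.5494 m/s.

4.5494


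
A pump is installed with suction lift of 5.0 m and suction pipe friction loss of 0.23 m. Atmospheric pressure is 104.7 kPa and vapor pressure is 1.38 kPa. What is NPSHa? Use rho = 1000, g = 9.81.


NPSHa = p_atm/(rho*g) - z_s - hf_s - p_vap/(rho*g).
p_atm/(rho*g) = 104.7*1000 / (1000*9.81) = 10.673 m.
p_vap/(rho*g) = 1.38*1000 / (1000*9.81) = 0.141 m.
NPSHa = 10.673 - 5.0 - 0.23 - 0.141
      = 5.3 m.

5.3


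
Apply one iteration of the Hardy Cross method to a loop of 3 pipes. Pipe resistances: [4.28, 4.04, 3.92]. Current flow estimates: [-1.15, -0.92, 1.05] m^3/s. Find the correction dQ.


Numerator terms (r*Q*|Q|): 4.28*-1.15*|-1.15| = -5.6603; 4.04*-0.92*|-0.92| = -3.4195; 3.92*1.05*|1.05| = 4.3218.
Sum of numerator = -4.758.
Denominator terms (r*|Q|): 4.28*|-1.15| = 4.922; 4.04*|-0.92| = 3.7168; 3.92*|1.05| = 4.116.
2 * sum of denominator = 2 * 12.7548 = 25.5096.
dQ = --4.758 / 25.5096 = 0.1865 m^3/s.

0.1865


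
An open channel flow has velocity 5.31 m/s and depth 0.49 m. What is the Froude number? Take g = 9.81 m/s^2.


The Froude number is defined as Fr = V / sqrt(g*y).
g*y = 9.81 * 0.49 = 4.8069.
sqrt(g*y) = sqrt(4.8069) = 2.1925.
Fr = 5.31 / 2.1925 = 2.4219.

2.4219


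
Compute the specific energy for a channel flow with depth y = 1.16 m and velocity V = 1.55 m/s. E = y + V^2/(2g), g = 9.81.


Specific energy E = y + V^2/(2g).
Velocity head = V^2/(2g) = 1.55^2 / (2*9.81) = 2.4025 / 19.62 = 0.1225 m.
E = 1.16 + 0.1225 = 1.2825 m.

1.2825


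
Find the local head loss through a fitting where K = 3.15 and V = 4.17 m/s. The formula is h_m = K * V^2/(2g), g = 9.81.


Minor loss formula: h_m = K * V^2/(2g).
V^2 = 4.17^2 = 17.3889.
V^2/(2g) = 17.3889 / 19.62 = 0.8863 m.
h_m = 3.15 * 0.8863 = 2.7918 m.

2.7918


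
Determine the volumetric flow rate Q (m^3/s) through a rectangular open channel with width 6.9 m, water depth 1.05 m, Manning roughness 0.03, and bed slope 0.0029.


For a rectangular channel, the cross-sectional area A = b * y = 6.9 * 1.05 = 7.25 m^2.
The wetted perimeter P = b + 2y = 6.9 + 2*1.05 = 9.0 m.
Hydraulic radius R = A/P = 7.25/9.0 = 0.805 m.
Velocity V = (1/n)*R^(2/3)*S^(1/2) = (1/0.03)*0.805^(2/3)*0.0029^(1/2) = 1.5534 m/s.
Discharge Q = A * V = 7.25 * 1.5534 = 11.254 m^3/s.

11.254


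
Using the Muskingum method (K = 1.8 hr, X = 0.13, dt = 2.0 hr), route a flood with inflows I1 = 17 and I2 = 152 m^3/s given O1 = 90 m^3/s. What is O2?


Muskingum coefficients:
denom = 2*K*(1-X) + dt = 2*1.8*(1-0.13) + 2.0 = 5.132.
C0 = (dt - 2*K*X)/denom = (2.0 - 2*1.8*0.13)/5.132 = 0.2985.
C1 = (dt + 2*K*X)/denom = (2.0 + 2*1.8*0.13)/5.132 = 0.4809.
C2 = (2*K*(1-X) - dt)/denom = 0.2206.
O2 = C0*I2 + C1*I1 + C2*O1
   = 0.2985*152 + 0.4809*17 + 0.2206*90
   = 73.4 m^3/s.

73.4


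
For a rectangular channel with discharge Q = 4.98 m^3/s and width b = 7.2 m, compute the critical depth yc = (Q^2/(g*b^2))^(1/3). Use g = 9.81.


Using yc = (Q^2 / (g * b^2))^(1/3):
Q^2 = 4.98^2 = 24.8.
g * b^2 = 9.81 * 7.2^2 = 9.81 * 51.84 = 508.55.
Q^2 / (g*b^2) = 24.8 / 508.55 = 0.0488.
yc = 0.0488^(1/3) = 0.3653 m.

0.3653


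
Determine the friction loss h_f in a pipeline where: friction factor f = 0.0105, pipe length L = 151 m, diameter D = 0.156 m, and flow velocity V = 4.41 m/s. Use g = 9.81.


Darcy-Weisbach equation: h_f = f * (L/D) * V^2/(2g).
f * L/D = 0.0105 * 151/0.156 = 10.1635.
V^2/(2g) = 4.41^2 / (2*9.81) = 19.4481 / 19.62 = 0.9912 m.
h_f = 10.1635 * 0.9912 = 10.074 m.

10.074


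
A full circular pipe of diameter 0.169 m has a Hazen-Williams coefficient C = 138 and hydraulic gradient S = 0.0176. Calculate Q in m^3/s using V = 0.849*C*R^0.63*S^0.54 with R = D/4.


For a full circular pipe, R = D/4 = 0.169/4 = 0.0423 m.
V = 0.849 * 138 * 0.0423^0.63 * 0.0176^0.54
  = 0.849 * 138 * 0.136229 * 0.11287
  = 1.8015 m/s.
Pipe area A = pi*D^2/4 = pi*0.169^2/4 = 0.0224 m^2.
Q = A * V = 0.0224 * 1.8015 = 0.0404 m^3/s.

0.0404


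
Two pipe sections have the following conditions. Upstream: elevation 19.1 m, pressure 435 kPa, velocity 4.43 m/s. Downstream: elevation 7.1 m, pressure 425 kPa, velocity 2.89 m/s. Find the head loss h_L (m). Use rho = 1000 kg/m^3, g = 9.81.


Total head at each section: H = z + p/(rho*g) + V^2/(2g).
H1 = 19.1 + 435*1000/(1000*9.81) + 4.43^2/(2*9.81)
   = 19.1 + 44.343 + 1.0002
   = 64.443 m.
H2 = 7.1 + 425*1000/(1000*9.81) + 2.89^2/(2*9.81)
   = 7.1 + 43.323 + 0.4257
   = 50.849 m.
h_L = H1 - H2 = 64.443 - 50.849 = 13.594 m.

13.594


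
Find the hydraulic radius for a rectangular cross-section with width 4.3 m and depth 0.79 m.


For a rectangular section:
Flow area A = b * y = 4.3 * 0.79 = 3.4 m^2.
Wetted perimeter P = b + 2y = 4.3 + 2*0.79 = 5.88 m.
Hydraulic radius R = A/P = 3.4 / 5.88 = 0.5777 m.

0.5777


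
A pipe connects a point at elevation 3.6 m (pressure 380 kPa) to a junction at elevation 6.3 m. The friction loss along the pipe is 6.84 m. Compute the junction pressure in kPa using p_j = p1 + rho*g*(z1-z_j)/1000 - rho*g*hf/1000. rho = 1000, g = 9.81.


Junction pressure: p_j = p1 + rho*g*(z1 - z_j)/1000 - rho*g*hf/1000.
Elevation term = 1000*9.81*(3.6 - 6.3)/1000 = -26.487 kPa.
Friction term = 1000*9.81*6.84/1000 = 67.1 kPa.
p_j = 380 + -26.487 - 67.1 = 286.41 kPa.

286.41


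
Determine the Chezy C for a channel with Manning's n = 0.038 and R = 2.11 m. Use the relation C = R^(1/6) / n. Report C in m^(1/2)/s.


The Chezy coefficient relates to Manning's n through C = R^(1/6) / n.
R^(1/6) = 2.11^(1/6) = 1.132523.
C = 1.132523 / 0.038 = 29.8 m^(1/2)/s.

29.8


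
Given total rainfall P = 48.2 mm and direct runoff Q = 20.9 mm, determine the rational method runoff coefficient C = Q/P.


The runoff coefficient C = runoff depth / rainfall depth.
C = 20.9 / 48.2
  = 0.4336.

0.4336


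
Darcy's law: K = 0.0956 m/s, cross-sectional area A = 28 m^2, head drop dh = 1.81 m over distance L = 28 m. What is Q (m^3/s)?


Darcy's law: Q = K * A * i, where i = dh/L.
Hydraulic gradient i = 1.81 / 28 = 0.064643.
Q = 0.0956 * 28 * 0.064643
  = 0.173 m^3/s.

0.173


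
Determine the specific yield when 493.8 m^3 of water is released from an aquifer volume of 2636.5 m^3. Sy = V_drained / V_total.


Specific yield Sy = Volume drained / Total volume.
Sy = 493.8 / 2636.5
   = 0.1873.

0.1873


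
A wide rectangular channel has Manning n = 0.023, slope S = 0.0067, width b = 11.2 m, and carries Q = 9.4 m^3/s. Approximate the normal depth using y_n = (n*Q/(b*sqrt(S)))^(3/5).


We use the wide-channel approximation y_n = (n*Q/(b*sqrt(S)))^(3/5).
sqrt(S) = sqrt(0.0067) = 0.081854.
Numerator: n*Q = 0.023 * 9.4 = 0.2162.
Denominator: b*sqrt(S) = 11.2 * 0.081854 = 0.916765.
arg = 0.2358.
y_n = 0.2358^(3/5) = 0.4203 m.

0.4203


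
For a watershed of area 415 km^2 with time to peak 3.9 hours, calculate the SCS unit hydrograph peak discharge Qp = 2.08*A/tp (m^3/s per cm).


SCS formula: Qp = 2.08 * A / tp.
Qp = 2.08 * 415 / 3.9
   = 863.2 / 3.9
   = 221.33 m^3/s per cm.

221.33


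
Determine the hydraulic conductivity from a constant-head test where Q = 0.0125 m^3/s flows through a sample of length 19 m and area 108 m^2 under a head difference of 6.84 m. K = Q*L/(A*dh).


From K = Q*L / (A*dh):
Numerator: Q*L = 0.0125 * 19 = 0.2375.
Denominator: A*dh = 108 * 6.84 = 738.72.
K = 0.2375 / 738.72 = 0.000322 m/s.

0.000322


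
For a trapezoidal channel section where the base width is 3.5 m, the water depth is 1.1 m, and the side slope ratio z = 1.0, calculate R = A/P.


For a trapezoidal section with side slope z:
A = (b + z*y)*y = (3.5 + 1.0*1.1)*1.1 = 5.06 m^2.
P = b + 2*y*sqrt(1 + z^2) = 3.5 + 2*1.1*sqrt(1 + 1.0^2) = 6.611 m.
R = A/P = 5.06 / 6.611 = 0.7654 m.

0.7654


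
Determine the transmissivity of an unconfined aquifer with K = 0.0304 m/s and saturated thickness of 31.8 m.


Transmissivity is defined as T = K * h.
T = 0.0304 * 31.8
  = 0.9667 m^2/s.

0.9667


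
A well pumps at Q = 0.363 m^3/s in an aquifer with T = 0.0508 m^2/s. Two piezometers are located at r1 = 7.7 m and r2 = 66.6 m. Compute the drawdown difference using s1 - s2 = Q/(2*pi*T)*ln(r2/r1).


Thiem equation: s1 - s2 = Q/(2*pi*T) * ln(r2/r1).
ln(r2/r1) = ln(66.6/7.7) = 2.1575.
Q/(2*pi*T) = 0.363 / (2*pi*0.0508) = 0.363 / 0.3192 = 1.1373.
s1 - s2 = 1.1373 * 2.1575 = 2.4536 m.

2.4536


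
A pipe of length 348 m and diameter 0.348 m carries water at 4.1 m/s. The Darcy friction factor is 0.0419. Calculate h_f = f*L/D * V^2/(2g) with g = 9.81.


Darcy-Weisbach equation: h_f = f * (L/D) * V^2/(2g).
f * L/D = 0.0419 * 348/0.348 = 41.9.
V^2/(2g) = 4.1^2 / (2*9.81) = 16.81 / 19.62 = 0.8568 m.
h_f = 41.9 * 0.8568 = 35.899 m.

35.899


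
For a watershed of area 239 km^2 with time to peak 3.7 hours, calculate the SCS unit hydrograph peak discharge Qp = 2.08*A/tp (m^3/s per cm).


SCS formula: Qp = 2.08 * A / tp.
Qp = 2.08 * 239 / 3.7
   = 497.12 / 3.7
   = 134.36 m^3/s per cm.

134.36


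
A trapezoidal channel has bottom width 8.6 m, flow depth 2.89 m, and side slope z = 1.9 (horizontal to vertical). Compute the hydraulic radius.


For a trapezoidal section with side slope z:
A = (b + z*y)*y = (8.6 + 1.9*2.89)*2.89 = 40.723 m^2.
P = b + 2*y*sqrt(1 + z^2) = 8.6 + 2*2.89*sqrt(1 + 1.9^2) = 21.01 m.
R = A/P = 40.723 / 21.01 = 1.9382 m.

1.9382


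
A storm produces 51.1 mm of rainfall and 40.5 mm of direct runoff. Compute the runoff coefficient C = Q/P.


The runoff coefficient C = runoff depth / rainfall depth.
C = 40.5 / 51.1
  = 0.7926.

0.7926


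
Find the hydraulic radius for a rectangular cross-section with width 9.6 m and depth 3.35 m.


For a rectangular section:
Flow area A = b * y = 9.6 * 3.35 = 32.16 m^2.
Wetted perimeter P = b + 2y = 9.6 + 2*3.35 = 16.3 m.
Hydraulic radius R = A/P = 32.16 / 16.3 = 1.973 m.

1.973


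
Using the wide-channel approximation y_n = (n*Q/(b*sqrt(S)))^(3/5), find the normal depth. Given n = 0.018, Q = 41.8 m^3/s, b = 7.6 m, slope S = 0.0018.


We use the wide-channel approximation y_n = (n*Q/(b*sqrt(S)))^(3/5).
sqrt(S) = sqrt(0.0018) = 0.042426.
Numerator: n*Q = 0.018 * 41.8 = 0.7524.
Denominator: b*sqrt(S) = 7.6 * 0.042426 = 0.322438.
arg = 2.3335.
y_n = 2.3335^(3/5) = 1.6626 m.

1.6626


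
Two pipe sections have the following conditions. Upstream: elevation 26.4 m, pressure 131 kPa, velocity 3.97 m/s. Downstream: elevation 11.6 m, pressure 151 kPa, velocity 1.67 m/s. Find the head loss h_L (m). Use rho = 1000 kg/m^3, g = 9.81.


Total head at each section: H = z + p/(rho*g) + V^2/(2g).
H1 = 26.4 + 131*1000/(1000*9.81) + 3.97^2/(2*9.81)
   = 26.4 + 13.354 + 0.8033
   = 40.557 m.
H2 = 11.6 + 151*1000/(1000*9.81) + 1.67^2/(2*9.81)
   = 11.6 + 15.392 + 0.1421
   = 27.135 m.
h_L = H1 - H2 = 40.557 - 27.135 = 13.422 m.

13.422


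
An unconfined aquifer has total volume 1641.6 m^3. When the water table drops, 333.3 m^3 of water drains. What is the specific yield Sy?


Specific yield Sy = Volume drained / Total volume.
Sy = 333.3 / 1641.6
   = 0.203.

0.203


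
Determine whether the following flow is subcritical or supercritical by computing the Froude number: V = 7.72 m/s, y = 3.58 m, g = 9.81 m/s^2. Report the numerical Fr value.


The Froude number is defined as Fr = V / sqrt(g*y).
g*y = 9.81 * 3.58 = 35.1198.
sqrt(g*y) = sqrt(35.1198) = 5.9262.
Fr = 7.72 / 5.9262 = 1.3027.
Since Fr > 1, the flow is supercritical.

1.3027


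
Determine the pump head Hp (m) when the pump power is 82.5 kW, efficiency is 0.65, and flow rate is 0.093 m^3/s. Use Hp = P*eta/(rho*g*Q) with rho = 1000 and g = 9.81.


Pump head formula: Hp = P * eta / (rho * g * Q).
Numerator: P * eta = 82.5 * 1000 * 0.65 = 53625.0 W.
Denominator: rho * g * Q = 1000 * 9.81 * 0.093 = 912.33.
Hp = 53625.0 / 912.33 = 58.78 m.

58.78
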